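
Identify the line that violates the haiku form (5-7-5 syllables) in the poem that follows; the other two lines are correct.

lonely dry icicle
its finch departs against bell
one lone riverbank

Line 1: lonely(2) + dry(1) + icicle(3) = 6 (expected 5)
Line 2: its(1) + finch(1) + departs(2) + against(2) + bell(1) = 7 ✓
Line 3: one(1) + lone(1) + riverbank(3) = 5 ✓

The first line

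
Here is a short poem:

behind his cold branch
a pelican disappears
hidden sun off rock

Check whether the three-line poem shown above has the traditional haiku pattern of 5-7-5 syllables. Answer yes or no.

Line 1: "behind his cold branch": 2+1+1+1 = 5 ✓
Line 2: "a pelican disappears": 1+3+3 = 7 ✓
Line 3: "hidden sun off rock": 2+1+1+1 = 5 ✓

Yes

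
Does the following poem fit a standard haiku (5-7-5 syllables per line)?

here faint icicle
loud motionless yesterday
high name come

Line 1: "here faint icicle": 1+1+3 = 5 ✓
Line 2: "loud motionless yesterday": 1+3+3 = 7 ✓
Line 3: "high name come": 1+1+1 = 3 (expected 5)

No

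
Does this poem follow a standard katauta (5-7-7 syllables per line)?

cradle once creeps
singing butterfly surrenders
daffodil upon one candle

Line 1: cradle (2), once (1), creeps (1) → 4 (expected 5)
Line 2: singing (2), butterfly (3), surrenders (3) → 8 (expected 7)
Line 3: daffodil (3), upon (2), one (1), candle (2) → 8 (expected 7)

No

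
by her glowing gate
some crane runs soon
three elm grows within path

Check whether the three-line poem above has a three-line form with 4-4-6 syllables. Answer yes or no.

Line 1: by(1) + her(1) + glowing(2) + gate(1) = 5 (expected 4)
Line 2: some(1) + crane(1) + runs(1) + soon(1) = 4 ✓
Line 3: three(1) + elm(1) + grows(1) + within(2) + path(1) = 6 ✓

No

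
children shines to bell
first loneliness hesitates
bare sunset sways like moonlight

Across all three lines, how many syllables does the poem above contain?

19

Line 1: children (2), shines (1), to (1), bell (1) → 5
Line 2: first (1), loneliness (3), hesitates (3) → 7
Line 3: bare (1), sunset (2), sways (1), like (1), moonlight (2) → 7
Total: 5 + 7 + 7 = 19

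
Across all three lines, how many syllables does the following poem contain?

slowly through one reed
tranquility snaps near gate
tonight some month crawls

Line 1: slowly (2), through (1), one (1), reed (1) → 5
Line 2: tranquility (4), snaps (1), near (1), gate (1) → 7
Line 3: tonight (2), some (1), month (1), crawls (1) → 5
Total: 5 + 7 + 5 = 17

17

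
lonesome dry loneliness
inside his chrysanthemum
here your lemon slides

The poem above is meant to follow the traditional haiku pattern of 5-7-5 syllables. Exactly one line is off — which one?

Line 1: lonesome (2), dry (1), loneliness (3) → 6 (expected 5)
Line 2: inside (2), his (1), chrysanthemum (4) → 7 ✓
Line 3: here (1), your (1), lemon (2), slides (1) → 5 ✓

The first line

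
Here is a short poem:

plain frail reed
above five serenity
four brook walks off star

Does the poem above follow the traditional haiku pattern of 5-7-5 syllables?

Line 1: plain (1), frail (1), reed (1) → 3 (expected 5)
Line 2: above (2), five (1), serenity (4) → 7 ✓
Line 3: four (1), brook (1), walks (1), off (1), star (1) → 5 ✓

No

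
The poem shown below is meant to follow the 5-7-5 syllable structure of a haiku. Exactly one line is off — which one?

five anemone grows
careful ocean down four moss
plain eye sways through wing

Line 1: five(1) + anemone(4) + grows(1) = 6 (expected 5)
Line 2: careful(2) + ocean(2) + down(1) + four(1) + moss(1) = 7 ✓
Line 3: plain(1) + eye(1) + sways(1) + through(1) + wing(1) = 5 ✓

The first line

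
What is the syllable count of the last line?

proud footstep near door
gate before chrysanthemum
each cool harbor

The last line: each (1), cool (1), harbor (2) → 4

4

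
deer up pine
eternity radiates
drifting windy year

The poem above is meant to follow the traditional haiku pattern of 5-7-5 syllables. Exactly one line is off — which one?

Line 1

Line 1: deer (1), up (1), pine (1) → 3 (expected 5)
Line 2: eternity (4), radiates (3) → 7 ✓
Line 3: drifting (2), windy (2), year (1) → 5 ✓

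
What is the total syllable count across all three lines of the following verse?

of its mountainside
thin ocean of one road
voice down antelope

Line 1: "of its mountainside": 1+1+3 = 5
Line 2: "thin ocean of one road": 1+2+1+1+1 = 6
Line 3: "voice down antelope": 1+1+3 = 5
Total: 5 + 6 + 5 = 16

16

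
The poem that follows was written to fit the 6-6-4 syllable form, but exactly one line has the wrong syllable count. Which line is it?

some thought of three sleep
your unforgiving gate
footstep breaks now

Line 1: some (1), thought (1), of (1), three (1), sleep (1) → 5 (expected 6)
Line 2: your (1), unforgiving (4), gate (1) → 6 ✓
Line 3: footstep (2), breaks (1), now (1) → 4 ✓

Line 1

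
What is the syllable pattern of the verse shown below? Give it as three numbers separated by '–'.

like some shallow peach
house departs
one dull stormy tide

Line 1: like(1) + some(1) + shallow(2) + peach(1) = 5
Line 2: house(1) + departs(2) = 3
Line 3: one(1) + dull(1) + stormy(2) + tide(1) = 5

5–3–5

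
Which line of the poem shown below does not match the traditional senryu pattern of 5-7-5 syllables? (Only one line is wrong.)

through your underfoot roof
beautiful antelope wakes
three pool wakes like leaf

Line 1

Line 1: through(1) + your(1) + underfoot(3) + roof(1) = 6 (expected 5)
Line 2: beautiful(3) + antelope(3) + wakes(1) = 7 ✓
Line 3: three(1) + pool(1) + wakes(1) + like(1) + leaf(1) = 5 ✓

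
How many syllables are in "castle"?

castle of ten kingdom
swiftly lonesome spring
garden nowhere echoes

2

"castle" has 2 syllables.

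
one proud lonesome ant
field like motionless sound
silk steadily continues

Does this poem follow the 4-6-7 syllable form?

No

Line 1: "one proud lonesome ant": 1+1+2+1 = 5 (expected 4)
Line 2: "field like motionless sound": 1+1+3+1 = 6 ✓
Line 3: "silk steadily continues": 1+3+3 = 7 ✓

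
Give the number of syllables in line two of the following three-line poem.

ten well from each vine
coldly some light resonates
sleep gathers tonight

7

Line two: "coldly some light resonates": 2+1+1+3 = 7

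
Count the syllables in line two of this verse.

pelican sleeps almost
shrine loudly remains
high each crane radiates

5

Line two: shrine (1), loudly (2), remains (2) → 5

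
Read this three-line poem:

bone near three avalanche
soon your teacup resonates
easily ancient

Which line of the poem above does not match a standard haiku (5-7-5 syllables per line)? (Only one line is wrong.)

The first line

Line 1: bone (1), near (1), three (1), avalanche (3) → 6 (expected 5)
Line 2: soon (1), your (1), teacup (2), resonates (3) → 7 ✓
Line 3: easily (3), ancient (2) → 5 ✓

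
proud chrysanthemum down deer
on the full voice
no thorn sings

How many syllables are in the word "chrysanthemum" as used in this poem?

4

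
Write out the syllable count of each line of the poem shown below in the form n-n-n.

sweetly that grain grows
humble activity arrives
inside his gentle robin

5-8-7

Line 1: "sweetly that grain grows": 2+1+1+1 = 5
Line 2: "humble activity arrives": 2+4+2 = 8
Line 3: "inside his gentle robin": 2+1+2+2 = 7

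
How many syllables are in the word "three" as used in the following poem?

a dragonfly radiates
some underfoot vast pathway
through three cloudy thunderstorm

1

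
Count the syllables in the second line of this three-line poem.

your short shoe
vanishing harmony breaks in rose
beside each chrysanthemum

9

The second line: vanishing(3) + harmony(3) + breaks(1) + in(1) + rose(1) = 9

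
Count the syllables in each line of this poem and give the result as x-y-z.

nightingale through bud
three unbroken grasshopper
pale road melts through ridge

Line 1: nightingale(3) + through(1) + bud(1) = 5
Line 2: three(1) + unbroken(3) + grasshopper(3) = 7
Line 3: pale(1) + road(1) + melts(1) + through(1) + ridge(1) = 5

5-7-5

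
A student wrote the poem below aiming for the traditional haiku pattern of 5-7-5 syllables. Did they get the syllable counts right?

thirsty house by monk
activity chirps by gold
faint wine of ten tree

Line 1: thirsty(2) + house(1) + by(1) + monk(1) = 5 ✓
Line 2: activity(4) + chirps(1) + by(1) + gold(1) = 7 ✓
Line 3: faint(1) + wine(1) + of(1) + ten(1) + tree(1) = 5 ✓

Yes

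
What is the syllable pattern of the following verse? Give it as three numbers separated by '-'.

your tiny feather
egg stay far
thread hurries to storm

Line 1: "your tiny feather": 1+2+2 = 5
Line 2: "egg stay far": 1+1+1 = 3
Line 3: "thread hurries to storm": 1+2+1+1 = 5

5-3-5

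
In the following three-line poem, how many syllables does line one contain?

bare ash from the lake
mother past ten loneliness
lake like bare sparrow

5

Line one: bare(1) + ash(1) + from(1) + the(1) + lake(1) = 5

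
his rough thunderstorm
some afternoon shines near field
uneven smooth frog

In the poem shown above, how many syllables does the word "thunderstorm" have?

3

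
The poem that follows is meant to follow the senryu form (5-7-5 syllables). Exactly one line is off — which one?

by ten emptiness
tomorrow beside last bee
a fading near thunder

The third line

Line 1: by(1) + ten(1) + emptiness(3) = 5 ✓
Line 2: tomorrow(3) + beside(2) + last(1) + bee(1) = 7 ✓
Line 3: a(1) + fading(2) + near(1) + thunder(2) = 6 (expected 5)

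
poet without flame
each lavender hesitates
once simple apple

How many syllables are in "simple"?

2

"simple" has 2 syllables.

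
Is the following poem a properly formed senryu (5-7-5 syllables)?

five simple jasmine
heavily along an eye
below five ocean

Line 1: "five simple jasmine": 1+2+2 = 5 ✓
Line 2: "heavily along an eye": 3+2+1+1 = 7 ✓
Line 3: "below five ocean": 2+1+2 = 5 ✓

Yes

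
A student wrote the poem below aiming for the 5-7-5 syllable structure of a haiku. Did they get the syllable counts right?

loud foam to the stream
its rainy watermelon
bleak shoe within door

Line 1: loud (1), foam (1), to (1), the (1), stream (1) → 5 ✓
Line 2: its (1), rainy (2), watermelon (4) → 7 ✓
Line 3: bleak (1), shoe (1), within (2), door (1) → 5 ✓

Yes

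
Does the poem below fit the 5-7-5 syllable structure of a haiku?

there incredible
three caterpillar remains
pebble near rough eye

Line 1: "there incredible": 1+4 = 5 ✓
Line 2: "three caterpillar remains": 1+4+2 = 7 ✓
Line 3: "pebble near rough eye": 2+1+1+1 = 5 ✓

Yes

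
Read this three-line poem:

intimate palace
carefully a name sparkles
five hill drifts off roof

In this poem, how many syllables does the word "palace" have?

"palace" has 2 syllables.

2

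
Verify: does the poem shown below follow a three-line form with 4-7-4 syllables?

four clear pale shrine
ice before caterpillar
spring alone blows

Yes

Line 1: four(1) + clear(1) + pale(1) + shrine(1) = 4 ✓
Line 2: ice(1) + before(2) + caterpillar(4) = 7 ✓
Line 3: spring(1) + alone(2) + blows(1) = 4 ✓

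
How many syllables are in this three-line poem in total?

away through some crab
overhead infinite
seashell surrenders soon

Line 1: away(2) + through(1) + some(1) + crab(1) = 5
Line 2: overhead(3) + infinite(3) = 6
Line 3: seashell(2) + surrenders(3) + soon(1) = 6
Total: 5 + 6 + 6 = 17

17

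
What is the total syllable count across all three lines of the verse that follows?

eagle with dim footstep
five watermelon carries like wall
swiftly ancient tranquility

23

Line 1: "eagle with dim footstep": 2+1+1+2 = 6
Line 2: "five watermelon carries like wall": 1+4+2+1+1 = 9
Line 3: "swiftly ancient tranquility": 2+2+4 = 8
Total: 6 + 9 + 8 = 23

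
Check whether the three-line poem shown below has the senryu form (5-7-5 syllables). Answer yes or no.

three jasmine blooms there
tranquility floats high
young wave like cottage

No

Line 1: three (1), jasmine (2), blooms (1), there (1) → 5 ✓
Line 2: tranquility (4), floats (1), high (1) → 6 (expected 7)
Line 3: young (1), wave (1), like (1), cottage (2) → 5 ✓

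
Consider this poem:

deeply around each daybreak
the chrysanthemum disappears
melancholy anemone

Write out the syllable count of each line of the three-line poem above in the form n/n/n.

Line 1: "deeply around each daybreak": 2+2+1+2 = 7
Line 2: "the chrysanthemum disappears": 1+4+3 = 8
Line 3: "melancholy anemone": 4+4 = 8

7/8/8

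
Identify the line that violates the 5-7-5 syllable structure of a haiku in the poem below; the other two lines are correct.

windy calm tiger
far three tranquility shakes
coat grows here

Line 1: "windy calm tiger": 2+1+2 = 5 ✓
Line 2: "far three tranquility shakes": 1+1+4+1 = 7 ✓
Line 3: "coat grows here": 1+1+1 = 3 (expected 5)

The third line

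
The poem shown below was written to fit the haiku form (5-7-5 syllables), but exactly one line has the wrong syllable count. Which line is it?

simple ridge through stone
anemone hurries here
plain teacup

Line 1: simple (2), ridge (1), through (1), stone (1) → 5 ✓
Line 2: anemone (4), hurries (2), here (1) → 7 ✓
Line 3: plain (1), teacup (2) → 3 (expected 5)

The third line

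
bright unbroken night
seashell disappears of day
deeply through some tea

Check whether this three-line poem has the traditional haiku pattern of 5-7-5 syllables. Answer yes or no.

Line 1: bright(1) + unbroken(3) + night(1) = 5 ✓
Line 2: seashell(2) + disappears(3) + of(1) + day(1) = 7 ✓
Line 3: deeply(2) + through(1) + some(1) + tea(1) = 5 ✓

Yes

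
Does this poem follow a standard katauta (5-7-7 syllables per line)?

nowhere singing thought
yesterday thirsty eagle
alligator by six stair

Yes

Line 1: "nowhere singing thought": 2+2+1 = 5 ✓
Line 2: "yesterday thirsty eagle": 3+2+2 = 7 ✓
Line 3: "alligator by six stair": 4+1+1+1 = 7 ✓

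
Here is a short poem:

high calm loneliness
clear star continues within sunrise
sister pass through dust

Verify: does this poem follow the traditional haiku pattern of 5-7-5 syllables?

Line 1: high (1), calm (1), loneliness (3) → 5 ✓
Line 2: clear (1), star (1), continues (3), within (2), sunrise (2) → 9 (expected 7)
Line 3: sister (2), pass (1), through (1), dust (1) → 5 ✓

No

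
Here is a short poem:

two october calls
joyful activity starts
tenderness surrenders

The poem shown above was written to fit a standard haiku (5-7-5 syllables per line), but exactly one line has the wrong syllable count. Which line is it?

Line 3

Line 1: two(1) + october(3) + calls(1) = 5 ✓
Line 2: joyful(2) + activity(4) + starts(1) = 7 ✓
Line 3: tenderness(3) + surrenders(3) = 6 (expected 5)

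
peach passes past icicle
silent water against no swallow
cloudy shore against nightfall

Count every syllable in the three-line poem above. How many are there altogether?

Line 1: peach(1) + passes(2) + past(1) + icicle(3) = 7
Line 2: silent(2) + water(2) + against(2) + no(1) + swallow(2) = 9
Line 3: cloudy(2) + shore(1) + against(2) + nightfall(2) = 7
Total: 7 + 9 + 7 = 23

23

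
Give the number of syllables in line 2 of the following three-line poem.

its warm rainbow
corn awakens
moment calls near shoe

4

Line 2: corn(1) + awakens(3) = 4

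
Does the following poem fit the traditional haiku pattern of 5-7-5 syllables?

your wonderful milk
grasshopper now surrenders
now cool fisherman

Yes

Line 1: your (1), wonderful (3), milk (1) → 5 ✓
Line 2: grasshopper (3), now (1), surrenders (3) → 7 ✓
Line 3: now (1), cool (1), fisherman (3) → 5 ✓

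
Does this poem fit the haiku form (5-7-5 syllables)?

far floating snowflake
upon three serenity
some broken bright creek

Line 1: "far floating snowflake": 1+2+2 = 5 ✓
Line 2: "upon three serenity": 2+1+4 = 7 ✓
Line 3: "some broken bright creek": 1+2+1+1 = 5 ✓

Yes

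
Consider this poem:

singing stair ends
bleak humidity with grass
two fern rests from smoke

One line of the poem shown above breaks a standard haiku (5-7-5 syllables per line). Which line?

Line 1: singing (2), stair (1), ends (1) → 4 (expected 5)
Line 2: bleak (1), humidity (4), with (1), grass (1) → 7 ✓
Line 3: two (1), fern (1), rests (1), from (1), smoke (1) → 5 ✓

Line 1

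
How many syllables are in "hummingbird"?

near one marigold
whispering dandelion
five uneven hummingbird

3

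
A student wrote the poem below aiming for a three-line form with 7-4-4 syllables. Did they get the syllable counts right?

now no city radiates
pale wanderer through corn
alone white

Line 1: now (1), no (1), city (2), radiates (3) → 7 ✓
Line 2: pale (1), wanderer (3), through (1), corn (1) → 6 (expected 4)
Line 3: alone (2), white (1) → 3 (expected 4)

No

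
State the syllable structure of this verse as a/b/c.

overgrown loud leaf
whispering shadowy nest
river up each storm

Line 1: "overgrown loud leaf": 3+1+1 = 5
Line 2: "whispering shadowy nest": 3+3+1 = 7
Line 3: "river up each storm": 2+1+1+1 = 5

5/7/5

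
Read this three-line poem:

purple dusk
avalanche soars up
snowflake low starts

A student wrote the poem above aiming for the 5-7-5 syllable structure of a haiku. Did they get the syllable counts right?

No

Line 1: purple(2) + dusk(1) = 3 (expected 5)
Line 2: avalanche(3) + soars(1) + up(1) = 5 (expected 7)
Line 3: snowflake(2) + low(1) + starts(1) = 4 (expected 5)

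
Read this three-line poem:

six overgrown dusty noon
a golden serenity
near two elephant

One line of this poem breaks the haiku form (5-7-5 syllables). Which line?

Line 1: six(1) + overgrown(3) + dusty(2) + noon(1) = 7 (expected 5)
Line 2: a(1) + golden(2) + serenity(4) = 7 ✓
Line 3: near(1) + two(1) + elephant(3) = 5 ✓

Line 1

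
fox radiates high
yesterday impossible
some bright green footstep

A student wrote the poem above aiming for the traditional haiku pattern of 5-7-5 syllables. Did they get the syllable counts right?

Yes

Line 1: fox (1), radiates (3), high (1) → 5 ✓
Line 2: yesterday (3), impossible (4) → 7 ✓
Line 3: some (1), bright (1), green (1), footstep (2) → 5 ✓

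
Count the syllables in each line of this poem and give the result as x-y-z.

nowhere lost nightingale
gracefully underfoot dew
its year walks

Line 1: nowhere (2), lost (1), nightingale (3) → 6
Line 2: gracefully (3), underfoot (3), dew (1) → 7
Line 3: its (1), year (1), walks (1) → 3

6-7-3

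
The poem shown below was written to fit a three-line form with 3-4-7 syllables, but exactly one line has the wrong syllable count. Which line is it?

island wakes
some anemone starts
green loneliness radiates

Line 1: "island wakes": 2+1 = 3 ✓
Line 2: "some anemone starts": 1+4+1 = 6 (expected 4)
Line 3: "green loneliness radiates": 1+3+3 = 7 ✓

Line 2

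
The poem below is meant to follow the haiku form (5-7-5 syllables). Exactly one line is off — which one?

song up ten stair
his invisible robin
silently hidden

The first line

Line 1: song(1) + up(1) + ten(1) + stair(1) = 4 (expected 5)
Line 2: his(1) + invisible(4) + robin(2) = 7 ✓
Line 3: silently(3) + hidden(2) = 5 ✓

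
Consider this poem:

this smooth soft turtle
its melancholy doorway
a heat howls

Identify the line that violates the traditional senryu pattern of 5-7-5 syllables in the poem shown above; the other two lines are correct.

Line 1: "this smooth soft turtle": 1+1+1+2 = 5 ✓
Line 2: "its melancholy doorway": 1+4+2 = 7 ✓
Line 3: "a heat howls": 1+1+1 = 3 (expected 5)

The third line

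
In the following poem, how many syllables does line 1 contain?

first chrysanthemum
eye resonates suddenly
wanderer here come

Line 1: first (1), chrysanthemum (4) → 5

5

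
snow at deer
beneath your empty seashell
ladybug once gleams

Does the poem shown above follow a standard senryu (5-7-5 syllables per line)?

Line 1: snow(1) + at(1) + deer(1) = 3 (expected 5)
Line 2: beneath(2) + your(1) + empty(2) + seashell(2) = 7 ✓
Line 3: ladybug(3) + once(1) + gleams(1) = 5 ✓

No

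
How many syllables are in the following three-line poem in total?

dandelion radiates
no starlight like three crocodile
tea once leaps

18

Line 1: "dandelion radiates": 4+3 = 7
Line 2: "no starlight like three crocodile": 1+2+1+1+3 = 8
Line 3: "tea once leaps": 1+1+1 = 3
Total: 7 + 8 + 3 = 18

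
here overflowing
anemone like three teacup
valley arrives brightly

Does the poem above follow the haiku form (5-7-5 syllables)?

No

Line 1: "here overflowing": 1+4 = 5 ✓
Line 2: "anemone like three teacup": 4+1+1+2 = 8 (expected 7)
Line 3: "valley arrives brightly": 2+2+2 = 6 (expected 5)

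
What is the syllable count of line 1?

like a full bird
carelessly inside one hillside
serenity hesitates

4

Line 1: "like a full bird": 1+1+1+1 = 4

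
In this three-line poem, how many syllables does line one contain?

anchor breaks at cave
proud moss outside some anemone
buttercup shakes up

5

Line one: "anchor breaks at cave": 2+1+1+1 = 5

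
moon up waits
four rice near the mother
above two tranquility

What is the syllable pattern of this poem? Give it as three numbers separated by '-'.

Line 1: "moon up waits": 1+1+1 = 3
Line 2: "four rice near the mother": 1+1+1+1+2 = 6
Line 3: "above two tranquility": 2+1+4 = 7

3-6-7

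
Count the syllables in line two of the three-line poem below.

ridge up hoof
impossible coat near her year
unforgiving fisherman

Line two: impossible(4) + coat(1) + near(1) + her(1) + year(1) = 8

8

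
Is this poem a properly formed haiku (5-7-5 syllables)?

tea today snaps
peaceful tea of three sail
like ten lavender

No

Line 1: tea (1), today (2), snaps (1) → 4 (expected 5)
Line 2: peaceful (2), tea (1), of (1), three (1), sail (1) → 6 (expected 7)
Line 3: like (1), ten (1), lavender (3) → 5 ✓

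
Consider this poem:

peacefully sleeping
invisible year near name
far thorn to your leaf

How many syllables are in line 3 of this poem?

5

Line 3: far(1) + thorn(1) + to(1) + your(1) + leaf(1) = 5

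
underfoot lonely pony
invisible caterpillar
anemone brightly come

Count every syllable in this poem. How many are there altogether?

Line 1: "underfoot lonely pony": 3+2+2 = 7
Line 2: "invisible caterpillar": 4+4 = 8
Line 3: "anemone brightly come": 4+2+1 = 7
Total: 7 + 8 + 7 = 22

22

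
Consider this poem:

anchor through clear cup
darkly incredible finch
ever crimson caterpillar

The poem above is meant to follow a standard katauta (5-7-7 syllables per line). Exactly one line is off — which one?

The third line

Line 1: "anchor through clear cup": 2+1+1+1 = 5 ✓
Line 2: "darkly incredible finch": 2+4+1 = 7 ✓
Line 3: "ever crimson caterpillar": 2+2+4 = 8 (expected 7)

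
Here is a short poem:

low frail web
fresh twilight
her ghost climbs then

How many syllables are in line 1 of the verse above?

3

Line 1: low (1), frail (1), web (1) → 3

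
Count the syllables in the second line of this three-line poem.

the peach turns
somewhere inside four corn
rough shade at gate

The second line: somewhere (2), inside (2), four (1), corn (1) → 6

6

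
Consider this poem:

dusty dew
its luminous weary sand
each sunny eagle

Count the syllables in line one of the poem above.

3

Line one: "dusty dew": 2+1 = 3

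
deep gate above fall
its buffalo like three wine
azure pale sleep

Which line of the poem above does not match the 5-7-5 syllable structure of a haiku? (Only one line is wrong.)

The third line

Line 1: deep (1), gate (1), above (2), fall (1) → 5 ✓
Line 2: its (1), buffalo (3), like (1), three (1), wine (1) → 7 ✓
Line 3: azure (2), pale (1), sleep (1) → 4 (expected 5)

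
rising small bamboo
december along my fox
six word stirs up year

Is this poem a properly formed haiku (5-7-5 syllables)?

Line 1: "rising small bamboo": 2+1+2 = 5 ✓
Line 2: "december along my fox": 3+2+1+1 = 7 ✓
Line 3: "six word stirs up year": 1+1+1+1+1 = 5 ✓

Yes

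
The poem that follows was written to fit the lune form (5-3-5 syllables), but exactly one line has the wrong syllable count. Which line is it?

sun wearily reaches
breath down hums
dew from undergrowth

Line 1: sun(1) + wearily(3) + reaches(2) = 6 (expected 5)
Line 2: breath(1) + down(1) + hums(1) = 3 ✓
Line 3: dew(1) + from(1) + undergrowth(3) = 5 ✓

Line 1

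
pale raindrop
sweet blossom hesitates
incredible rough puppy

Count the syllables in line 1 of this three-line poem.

3

Line 1: pale(1) + raindrop(2) = 3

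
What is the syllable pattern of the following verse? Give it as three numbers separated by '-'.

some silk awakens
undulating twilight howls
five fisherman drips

5-7-5

Line 1: some (1), silk (1), awakens (3) → 5
Line 2: undulating (4), twilight (2), howls (1) → 7
Line 3: five (1), fisherman (3), drips (1) → 5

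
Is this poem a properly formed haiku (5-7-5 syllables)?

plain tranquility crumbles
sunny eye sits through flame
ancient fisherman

Line 1: plain (1), tranquility (4), crumbles (2) → 7 (expected 5)
Line 2: sunny (2), eye (1), sits (1), through (1), flame (1) → 6 (expected 7)
Line 3: ancient (2), fisherman (3) → 5 ✓

No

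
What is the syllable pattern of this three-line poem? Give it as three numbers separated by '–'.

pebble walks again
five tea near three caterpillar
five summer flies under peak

5–8–7

Line 1: pebble(2) + walks(1) + again(2) = 5
Line 2: five(1) + tea(1) + near(1) + three(1) + caterpillar(4) = 8
Line 3: five(1) + summer(2) + flies(1) + under(2) + peak(1) = 7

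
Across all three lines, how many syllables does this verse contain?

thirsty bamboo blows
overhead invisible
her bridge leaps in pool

Line 1: "thirsty bamboo blows": 2+2+1 = 5
Line 2: "overhead invisible": 3+4 = 7
Line 3: "her bridge leaps in pool": 1+1+1+1+1 = 5
Total: 5 + 7 + 5 = 17

17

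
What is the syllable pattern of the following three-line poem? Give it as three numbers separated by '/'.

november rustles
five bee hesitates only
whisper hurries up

Line 1: "november rustles": 3+2 = 5
Line 2: "five bee hesitates only": 1+1+3+2 = 7
Line 3: "whisper hurries up": 2+2+1 = 5

5/7/5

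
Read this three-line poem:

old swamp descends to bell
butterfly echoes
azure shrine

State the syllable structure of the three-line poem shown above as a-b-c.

Line 1: "old swamp descends to bell": 1+1+2+1+1 = 6
Line 2: "butterfly echoes": 3+2 = 5
Line 3: "azure shrine": 2+1 = 3

6-5-3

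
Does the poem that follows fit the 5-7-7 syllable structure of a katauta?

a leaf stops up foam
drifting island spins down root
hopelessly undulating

Line 1: a (1), leaf (1), stops (1), up (1), foam (1) → 5 ✓
Line 2: drifting (2), island (2), spins (1), down (1), root (1) → 7 ✓
Line 3: hopelessly (3), undulating (4) → 7 ✓

Yes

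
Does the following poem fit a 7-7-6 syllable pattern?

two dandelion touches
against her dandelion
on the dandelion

Line 1: two(1) + dandelion(4) + touches(2) = 7 ✓
Line 2: against(2) + her(1) + dandelion(4) = 7 ✓
Line 3: on(1) + the(1) + dandelion(4) = 6 ✓

Yes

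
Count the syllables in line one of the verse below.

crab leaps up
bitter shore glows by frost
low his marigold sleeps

Line one: crab(1) + leaps(1) + up(1) = 3

3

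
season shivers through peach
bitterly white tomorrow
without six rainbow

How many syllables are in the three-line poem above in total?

Line 1: season (2), shivers (2), through (1), peach (1) → 6
Line 2: bitterly (3), white (1), tomorrow (3) → 7
Line 3: without (2), six (1), rainbow (2) → 5
Total: 6 + 7 + 5 = 18

18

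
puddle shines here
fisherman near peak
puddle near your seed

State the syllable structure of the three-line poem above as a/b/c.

4/5/5

Line 1: puddle(2) + shines(1) + here(1) = 4
Line 2: fisherman(3) + near(1) + peak(1) = 5
Line 3: puddle(2) + near(1) + your(1) + seed(1) = 5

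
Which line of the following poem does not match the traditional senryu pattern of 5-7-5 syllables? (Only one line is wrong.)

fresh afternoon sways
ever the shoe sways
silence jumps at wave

Line 2

Line 1: "fresh afternoon sways": 1+3+1 = 5 ✓
Line 2: "ever the shoe sways": 2+1+1+1 = 5 (expected 7)
Line 3: "silence jumps at wave": 2+1+1+1 = 5 ✓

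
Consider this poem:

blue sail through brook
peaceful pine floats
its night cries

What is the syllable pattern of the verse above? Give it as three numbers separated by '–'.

4–4–3

Line 1: "blue sail through brook": 1+1+1+1 = 4
Line 2: "peaceful pine floats": 2+1+1 = 4
Line 3: "its night cries": 1+1+1 = 3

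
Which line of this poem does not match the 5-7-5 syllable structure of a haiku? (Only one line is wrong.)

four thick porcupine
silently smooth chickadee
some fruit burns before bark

Line 1: four (1), thick (1), porcupine (3) → 5 ✓
Line 2: silently (3), smooth (1), chickadee (3) → 7 ✓
Line 3: some (1), fruit (1), burns (1), before (2), bark (1) → 6 (expected 5)

Line 3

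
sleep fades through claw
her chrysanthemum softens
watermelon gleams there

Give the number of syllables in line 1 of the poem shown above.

Line 1: sleep (1), fades (1), through (1), claw (1) → 4

4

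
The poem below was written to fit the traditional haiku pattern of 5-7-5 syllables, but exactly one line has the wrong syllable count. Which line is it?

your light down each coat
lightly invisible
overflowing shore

The second line

Line 1: your(1) + light(1) + down(1) + each(1) + coat(1) = 5 ✓
Line 2: lightly(2) + invisible(4) = 6 (expected 7)
Line 3: overflowing(4) + shore(1) = 5 ✓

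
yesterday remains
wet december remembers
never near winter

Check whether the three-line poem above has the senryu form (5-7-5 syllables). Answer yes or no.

Yes

Line 1: yesterday(3) + remains(2) = 5 ✓
Line 2: wet(1) + december(3) + remembers(3) = 7 ✓
Line 3: never(2) + near(1) + winter(2) = 5 ✓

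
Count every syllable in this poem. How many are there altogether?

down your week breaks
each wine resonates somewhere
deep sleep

13

Line 1: "down your week breaks": 1+1+1+1 = 4
Line 2: "each wine resonates somewhere": 1+1+3+2 = 7
Line 3: "deep sleep": 1+1 = 2
Total: 4 + 7 + 2 = 13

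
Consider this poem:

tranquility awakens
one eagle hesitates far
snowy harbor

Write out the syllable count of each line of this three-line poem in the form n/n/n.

7/7/4

Line 1: tranquility(4) + awakens(3) = 7
Line 2: one(1) + eagle(2) + hesitates(3) + far(1) = 7
Line 3: snowy(2) + harbor(2) = 4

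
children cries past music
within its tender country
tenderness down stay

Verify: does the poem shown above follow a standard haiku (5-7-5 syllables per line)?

No

Line 1: children (2), cries (1), past (1), music (2) → 6 (expected 5)
Line 2: within (2), its (1), tender (2), country (2) → 7 ✓
Line 3: tenderness (3), down (1), stay (1) → 5 ✓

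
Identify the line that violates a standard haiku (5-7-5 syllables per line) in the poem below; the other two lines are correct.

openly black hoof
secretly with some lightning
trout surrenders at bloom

Line 3

Line 1: "openly black hoof": 3+1+1 = 5 ✓
Line 2: "secretly with some lightning": 3+1+1+2 = 7 ✓
Line 3: "trout surrenders at bloom": 1+3+1+1 = 6 (expected 5)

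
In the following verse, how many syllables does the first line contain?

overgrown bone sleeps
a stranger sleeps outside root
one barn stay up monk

5

The first line: overgrown (3), bone (1), sleeps (1) → 5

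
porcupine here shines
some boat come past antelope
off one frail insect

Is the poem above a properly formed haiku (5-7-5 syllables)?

Line 1: porcupine (3), here (1), shines (1) → 5 ✓
Line 2: some (1), boat (1), come (1), past (1), antelope (3) → 7 ✓
Line 3: off (1), one (1), frail (1), insect (2) → 5 ✓

Yes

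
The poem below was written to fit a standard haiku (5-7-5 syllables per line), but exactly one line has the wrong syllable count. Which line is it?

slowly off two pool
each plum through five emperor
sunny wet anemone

Line 3

Line 1: slowly(2) + off(1) + two(1) + pool(1) = 5 ✓
Line 2: each(1) + plum(1) + through(1) + five(1) + emperor(3) = 7 ✓
Line 3: sunny(2) + wet(1) + anemone(4) = 7 (expected 5)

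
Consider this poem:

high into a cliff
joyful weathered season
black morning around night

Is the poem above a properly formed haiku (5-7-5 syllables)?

No

Line 1: high(1) + into(2) + a(1) + cliff(1) = 5 ✓
Line 2: joyful(2) + weathered(2) + season(2) = 6 (expected 7)
Line 3: black(1) + morning(2) + around(2) + night(1) = 6 (expected 5)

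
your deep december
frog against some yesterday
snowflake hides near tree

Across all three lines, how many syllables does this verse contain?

17

Line 1: your (1), deep (1), december (3) → 5
Line 2: frog (1), against (2), some (1), yesterday (3) → 7
Line 3: snowflake (2), hides (1), near (1), tree (1) → 5
Total: 5 + 7 + 5 = 17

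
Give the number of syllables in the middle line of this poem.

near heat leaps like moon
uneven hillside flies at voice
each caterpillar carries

8

The middle line: "uneven hillside flies at voice": 3+2+1+1+1 = 8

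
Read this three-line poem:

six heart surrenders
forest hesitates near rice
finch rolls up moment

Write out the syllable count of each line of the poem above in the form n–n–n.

5–7–5

Line 1: "six heart surrenders": 1+1+3 = 5
Line 2: "forest hesitates near rice": 2+3+1+1 = 7
Line 3: "finch rolls up moment": 1+1+1+2 = 5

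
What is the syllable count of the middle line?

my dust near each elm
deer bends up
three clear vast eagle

The middle line: deer (1), bends (1), up (1) → 3

3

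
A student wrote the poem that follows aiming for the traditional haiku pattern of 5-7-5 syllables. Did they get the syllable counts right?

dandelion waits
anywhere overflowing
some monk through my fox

Yes

Line 1: "dandelion waits": 4+1 = 5 ✓
Line 2: "anywhere overflowing": 3+4 = 7 ✓
Line 3: "some monk through my fox": 1+1+1+1+1 = 5 ✓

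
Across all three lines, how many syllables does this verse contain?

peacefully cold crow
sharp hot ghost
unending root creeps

13

Line 1: peacefully(3) + cold(1) + crow(1) = 5
Line 2: sharp(1) + hot(1) + ghost(1) = 3
Line 3: unending(3) + root(1) + creeps(1) = 5
Total: 5 + 3 + 5 = 13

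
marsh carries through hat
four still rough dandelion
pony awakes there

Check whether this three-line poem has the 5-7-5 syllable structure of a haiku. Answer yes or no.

Line 1: marsh(1) + carries(2) + through(1) + hat(1) = 5 ✓
Line 2: four(1) + still(1) + rough(1) + dandelion(4) = 7 ✓
Line 3: pony(2) + awakes(2) + there(1) = 5 ✓

Yes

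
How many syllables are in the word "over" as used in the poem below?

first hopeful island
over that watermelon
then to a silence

2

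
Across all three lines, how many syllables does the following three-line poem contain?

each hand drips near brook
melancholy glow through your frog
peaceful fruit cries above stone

20

Line 1: each(1) + hand(1) + drips(1) + near(1) + brook(1) = 5
Line 2: melancholy(4) + glow(1) + through(1) + your(1) + frog(1) = 8
Line 3: peaceful(2) + fruit(1) + cries(1) + above(2) + stone(1) = 7
Total: 5 + 8 + 7 = 20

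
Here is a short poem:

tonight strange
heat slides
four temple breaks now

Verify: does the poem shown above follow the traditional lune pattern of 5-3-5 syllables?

Line 1: tonight(2) + strange(1) = 3 (expected 5)
Line 2: heat(1) + slides(1) = 2 (expected 3)
Line 3: four(1) + temple(2) + breaks(1) + now(1) = 5 ✓

No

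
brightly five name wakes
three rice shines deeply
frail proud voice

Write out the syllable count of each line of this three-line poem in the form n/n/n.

5/5/3

Line 1: brightly (2), five (1), name (1), wakes (1) → 5
Line 2: three (1), rice (1), shines (1), deeply (2) → 5
Line 3: frail (1), proud (1), voice (1) → 3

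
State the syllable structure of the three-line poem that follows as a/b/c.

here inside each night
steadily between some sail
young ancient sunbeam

5/7/5

Line 1: here(1) + inside(2) + each(1) + night(1) = 5
Line 2: steadily(3) + between(2) + some(1) + sail(1) = 7
Line 3: young(1) + ancient(2) + sunbeam(2) = 5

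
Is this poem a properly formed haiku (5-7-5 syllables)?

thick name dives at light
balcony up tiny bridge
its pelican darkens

Line 1: thick (1), name (1), dives (1), at (1), light (1) → 5 ✓
Line 2: balcony (3), up (1), tiny (2), bridge (1) → 7 ✓
Line 3: its (1), pelican (3), darkens (2) → 6 (expected 5)

No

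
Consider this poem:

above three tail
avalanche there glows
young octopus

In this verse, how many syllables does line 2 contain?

5

Line 2: avalanche(3) + there(1) + glows(1) = 5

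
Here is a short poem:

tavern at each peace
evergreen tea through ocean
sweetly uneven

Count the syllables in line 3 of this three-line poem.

5

Line 3: sweetly(2) + uneven(3) = 5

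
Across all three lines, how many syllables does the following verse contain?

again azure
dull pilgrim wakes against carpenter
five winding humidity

Line 1: again (2), azure (2) → 4
Line 2: dull (1), pilgrim (2), wakes (1), against (2), carpenter (3) → 9
Line 3: five (1), winding (2), humidity (4) → 7
Total: 4 + 9 + 7 = 20

20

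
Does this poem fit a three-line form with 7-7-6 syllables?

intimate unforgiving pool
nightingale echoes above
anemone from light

Line 1: "intimate unforgiving pool": 3+4+1 = 8 (expected 7)
Line 2: "nightingale echoes above": 3+2+2 = 7 ✓
Line 3: "anemone from light": 4+1+1 = 6 ✓

No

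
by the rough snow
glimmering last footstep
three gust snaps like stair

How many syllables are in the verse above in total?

Line 1: by (1), the (1), rough (1), snow (1) → 4
Line 2: glimmering (3), last (1), footstep (2) → 6
Line 3: three (1), gust (1), snaps (1), like (1), stair (1) → 5
Total: 4 + 6 + 5 = 15

15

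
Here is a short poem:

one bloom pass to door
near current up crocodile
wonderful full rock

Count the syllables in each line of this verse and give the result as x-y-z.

5-7-5

Line 1: one(1) + bloom(1) + pass(1) + to(1) + door(1) = 5
Line 2: near(1) + current(2) + up(1) + crocodile(3) = 7
Line 3: wonderful(3) + full(1) + rock(1) = 5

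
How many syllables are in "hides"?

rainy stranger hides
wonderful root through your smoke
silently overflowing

"hides" has 1 syllable.

1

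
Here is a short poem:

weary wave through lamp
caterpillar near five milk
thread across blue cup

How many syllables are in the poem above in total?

Line 1: weary (2), wave (1), through (1), lamp (1) → 5
Line 2: caterpillar (4), near (1), five (1), milk (1) → 7
Line 3: thread (1), across (2), blue (1), cup (1) → 5
Total: 5 + 7 + 5 = 17

17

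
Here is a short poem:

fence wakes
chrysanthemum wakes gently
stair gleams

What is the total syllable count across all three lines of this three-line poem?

11

Line 1: fence(1) + wakes(1) = 2
Line 2: chrysanthemum(4) + wakes(1) + gently(2) = 7
Line 3: stair(1) + gleams(1) = 2
Total: 2 + 7 + 2 = 11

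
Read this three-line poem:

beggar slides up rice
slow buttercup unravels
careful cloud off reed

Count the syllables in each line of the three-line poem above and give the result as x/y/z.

5/7/5

Line 1: beggar (2), slides (1), up (1), rice (1) → 5
Line 2: slow (1), buttercup (3), unravels (3) → 7
Line 3: careful (2), cloud (1), off (1), reed (1) → 5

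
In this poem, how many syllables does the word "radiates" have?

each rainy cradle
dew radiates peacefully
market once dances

3

"radiates" has 3 syllables.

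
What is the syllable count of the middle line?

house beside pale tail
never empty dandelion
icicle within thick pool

The middle line: "never empty dandelion": 2+2+4 = 8

8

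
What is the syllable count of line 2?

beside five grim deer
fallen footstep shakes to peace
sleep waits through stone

Line 2: fallen(2) + footstep(2) + shakes(1) + to(1) + peace(1) = 7

7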